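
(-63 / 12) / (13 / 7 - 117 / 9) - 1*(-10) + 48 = 6081 / 104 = 58.47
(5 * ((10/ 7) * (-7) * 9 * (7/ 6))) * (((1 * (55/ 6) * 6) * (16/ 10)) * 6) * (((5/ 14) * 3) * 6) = -1782000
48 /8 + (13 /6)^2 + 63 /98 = 2857 /252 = 11.34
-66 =-66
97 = 97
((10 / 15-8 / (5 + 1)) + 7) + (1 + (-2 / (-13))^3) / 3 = 43948 / 6591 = 6.67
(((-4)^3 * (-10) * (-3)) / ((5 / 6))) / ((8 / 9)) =-2592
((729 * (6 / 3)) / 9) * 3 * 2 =972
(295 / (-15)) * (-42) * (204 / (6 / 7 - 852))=-196588 / 993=-197.97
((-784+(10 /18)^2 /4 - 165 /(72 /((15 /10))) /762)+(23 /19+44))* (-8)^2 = -9240602846 /195453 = -47277.88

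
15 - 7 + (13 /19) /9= 8.08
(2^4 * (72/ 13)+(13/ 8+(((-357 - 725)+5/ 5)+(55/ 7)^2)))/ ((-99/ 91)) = 4734311/ 5544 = 853.95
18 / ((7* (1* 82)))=9 / 287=0.03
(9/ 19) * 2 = 18/ 19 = 0.95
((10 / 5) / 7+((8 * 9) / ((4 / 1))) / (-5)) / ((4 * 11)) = -29 / 385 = -0.08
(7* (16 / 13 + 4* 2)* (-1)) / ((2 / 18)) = -7560 / 13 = -581.54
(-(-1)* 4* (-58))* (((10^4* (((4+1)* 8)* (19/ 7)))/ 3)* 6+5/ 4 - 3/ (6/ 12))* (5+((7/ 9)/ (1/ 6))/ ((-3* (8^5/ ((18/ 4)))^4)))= -2518851632.86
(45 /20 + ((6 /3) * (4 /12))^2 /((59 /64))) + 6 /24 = 3167 /1062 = 2.98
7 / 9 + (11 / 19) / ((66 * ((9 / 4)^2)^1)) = 3599 / 4617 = 0.78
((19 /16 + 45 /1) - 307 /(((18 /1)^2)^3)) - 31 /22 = 16753142707 /374134464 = 44.78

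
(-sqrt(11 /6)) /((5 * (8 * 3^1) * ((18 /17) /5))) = -17 * sqrt(66) /2592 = -0.05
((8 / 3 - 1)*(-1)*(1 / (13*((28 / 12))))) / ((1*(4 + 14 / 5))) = -25 / 3094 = -0.01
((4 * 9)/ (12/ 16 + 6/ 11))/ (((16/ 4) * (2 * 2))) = 33/ 19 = 1.74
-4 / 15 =-0.27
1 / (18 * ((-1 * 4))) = -1 / 72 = -0.01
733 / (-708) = -733 / 708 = -1.04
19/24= 0.79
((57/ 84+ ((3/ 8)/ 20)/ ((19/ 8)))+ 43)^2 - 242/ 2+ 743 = 4476214409/ 1768900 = 2530.51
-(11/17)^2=-121/289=-0.42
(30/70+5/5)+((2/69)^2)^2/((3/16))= 680015422/476009541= 1.43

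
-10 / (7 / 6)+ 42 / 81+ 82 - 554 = -90730 / 189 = -480.05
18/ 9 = 2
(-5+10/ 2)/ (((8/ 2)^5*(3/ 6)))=0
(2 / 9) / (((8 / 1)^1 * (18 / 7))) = 7 / 648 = 0.01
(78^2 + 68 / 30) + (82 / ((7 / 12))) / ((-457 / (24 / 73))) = 6086.17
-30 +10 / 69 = -2060 / 69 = -29.86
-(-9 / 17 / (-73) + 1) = -1250 / 1241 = -1.01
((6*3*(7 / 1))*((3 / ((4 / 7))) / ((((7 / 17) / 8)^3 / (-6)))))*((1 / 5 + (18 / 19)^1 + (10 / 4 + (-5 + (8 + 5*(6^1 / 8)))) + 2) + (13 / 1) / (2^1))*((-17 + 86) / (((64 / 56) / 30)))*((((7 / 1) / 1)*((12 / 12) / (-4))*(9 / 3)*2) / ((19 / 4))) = 795035138756544 / 361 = 2202313403757.74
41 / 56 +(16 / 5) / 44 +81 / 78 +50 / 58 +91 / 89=385250427 / 103343240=3.73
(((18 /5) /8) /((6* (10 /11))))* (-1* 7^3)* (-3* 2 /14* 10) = 121.28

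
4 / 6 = 2 / 3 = 0.67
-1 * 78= -78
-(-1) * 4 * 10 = 40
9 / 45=1 / 5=0.20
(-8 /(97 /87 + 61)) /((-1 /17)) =2958 /1351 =2.19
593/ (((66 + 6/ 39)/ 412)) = 3693.15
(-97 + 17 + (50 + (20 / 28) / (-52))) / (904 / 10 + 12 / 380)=-1037875 / 3127124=-0.33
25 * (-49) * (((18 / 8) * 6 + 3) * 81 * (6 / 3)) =-3274425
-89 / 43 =-2.07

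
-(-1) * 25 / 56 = 25 / 56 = 0.45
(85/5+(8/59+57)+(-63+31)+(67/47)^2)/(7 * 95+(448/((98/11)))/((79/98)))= 0.06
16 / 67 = 0.24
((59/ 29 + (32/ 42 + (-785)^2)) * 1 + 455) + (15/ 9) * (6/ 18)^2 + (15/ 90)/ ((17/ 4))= 57460673828/ 93177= 616683.02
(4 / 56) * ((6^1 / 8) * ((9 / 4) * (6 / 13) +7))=627 / 1456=0.43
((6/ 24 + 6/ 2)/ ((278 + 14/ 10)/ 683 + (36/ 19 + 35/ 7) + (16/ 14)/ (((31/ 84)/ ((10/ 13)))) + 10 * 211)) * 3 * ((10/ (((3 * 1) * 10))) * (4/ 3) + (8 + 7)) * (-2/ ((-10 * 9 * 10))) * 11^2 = 1143464993957/ 59861091499920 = 0.02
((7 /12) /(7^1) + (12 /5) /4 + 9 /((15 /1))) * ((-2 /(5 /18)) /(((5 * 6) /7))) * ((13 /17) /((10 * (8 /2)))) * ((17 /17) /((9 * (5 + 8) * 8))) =-539 /12240000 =-0.00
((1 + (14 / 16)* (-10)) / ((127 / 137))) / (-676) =0.01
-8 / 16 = -1 / 2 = -0.50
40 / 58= 0.69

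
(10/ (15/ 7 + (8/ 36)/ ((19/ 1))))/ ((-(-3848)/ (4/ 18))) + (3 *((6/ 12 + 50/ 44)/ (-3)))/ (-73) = 45191959/ 1992241394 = 0.02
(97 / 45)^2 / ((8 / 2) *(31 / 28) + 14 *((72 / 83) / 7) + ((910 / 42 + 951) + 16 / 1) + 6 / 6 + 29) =5466629 / 1205738325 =0.00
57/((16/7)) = 399/16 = 24.94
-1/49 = -0.02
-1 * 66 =-66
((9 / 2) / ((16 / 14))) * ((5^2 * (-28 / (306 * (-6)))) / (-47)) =-1225 / 38352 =-0.03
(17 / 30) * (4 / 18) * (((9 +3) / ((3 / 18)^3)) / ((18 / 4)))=1088 / 15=72.53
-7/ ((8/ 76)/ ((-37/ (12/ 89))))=437969/ 24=18248.71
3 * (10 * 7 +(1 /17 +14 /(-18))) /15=2120 /153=13.86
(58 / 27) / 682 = 29 / 9207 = 0.00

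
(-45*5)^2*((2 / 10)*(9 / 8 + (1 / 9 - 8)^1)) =-547875 / 8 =-68484.38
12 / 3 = 4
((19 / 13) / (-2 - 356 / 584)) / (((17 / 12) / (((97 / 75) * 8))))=-8610496 / 2105025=-4.09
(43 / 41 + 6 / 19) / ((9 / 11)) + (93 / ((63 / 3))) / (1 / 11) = 50.38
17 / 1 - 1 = 16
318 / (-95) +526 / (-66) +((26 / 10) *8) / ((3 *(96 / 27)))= -9.37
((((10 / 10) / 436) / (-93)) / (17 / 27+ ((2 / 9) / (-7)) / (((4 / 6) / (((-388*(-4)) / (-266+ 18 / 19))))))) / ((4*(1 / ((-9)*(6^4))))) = 57822093 / 730435051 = 0.08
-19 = -19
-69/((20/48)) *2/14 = -828/35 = -23.66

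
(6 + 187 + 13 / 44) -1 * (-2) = 195.30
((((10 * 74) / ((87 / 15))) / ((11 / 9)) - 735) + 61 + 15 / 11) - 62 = -201049 / 319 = -630.25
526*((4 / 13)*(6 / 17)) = 12624 / 221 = 57.12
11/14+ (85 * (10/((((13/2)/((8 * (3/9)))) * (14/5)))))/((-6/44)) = -1494713/1638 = -912.52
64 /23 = 2.78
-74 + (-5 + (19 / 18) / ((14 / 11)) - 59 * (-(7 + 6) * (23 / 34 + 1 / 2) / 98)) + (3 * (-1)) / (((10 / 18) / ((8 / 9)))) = -11060017 / 149940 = -73.76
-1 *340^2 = -115600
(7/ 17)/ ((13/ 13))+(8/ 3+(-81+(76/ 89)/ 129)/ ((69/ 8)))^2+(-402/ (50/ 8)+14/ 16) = -38028797051324273/ 2133715599851400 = -17.82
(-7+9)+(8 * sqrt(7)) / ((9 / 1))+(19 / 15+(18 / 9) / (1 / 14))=8 * sqrt(7) / 9+469 / 15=33.62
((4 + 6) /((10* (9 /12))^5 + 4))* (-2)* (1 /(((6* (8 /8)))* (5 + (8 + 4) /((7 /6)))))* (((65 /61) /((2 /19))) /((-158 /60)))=13832000 /391624810399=0.00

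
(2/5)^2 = 4/25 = 0.16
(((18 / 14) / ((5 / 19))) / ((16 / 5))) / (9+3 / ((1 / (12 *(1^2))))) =19 / 560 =0.03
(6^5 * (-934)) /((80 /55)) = -4993164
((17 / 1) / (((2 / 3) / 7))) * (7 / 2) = 2499 / 4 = 624.75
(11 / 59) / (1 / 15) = 165 / 59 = 2.80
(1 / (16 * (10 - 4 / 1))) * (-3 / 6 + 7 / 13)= 1 / 2496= 0.00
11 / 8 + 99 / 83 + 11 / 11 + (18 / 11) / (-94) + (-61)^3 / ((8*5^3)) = -4793816033 / 21455500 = -223.43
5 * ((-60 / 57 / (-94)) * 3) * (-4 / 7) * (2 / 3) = -400 / 6251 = -0.06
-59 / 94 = -0.63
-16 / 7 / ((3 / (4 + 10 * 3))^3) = -628864 / 189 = -3327.32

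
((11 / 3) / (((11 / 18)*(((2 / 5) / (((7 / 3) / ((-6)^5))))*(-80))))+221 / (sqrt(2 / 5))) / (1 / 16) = 7 / 7776+1768*sqrt(10) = 5590.91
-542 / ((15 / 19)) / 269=-10298 / 4035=-2.55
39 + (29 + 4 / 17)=1160 / 17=68.24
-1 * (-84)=84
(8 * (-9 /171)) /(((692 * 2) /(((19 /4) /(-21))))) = 1 /14532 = 0.00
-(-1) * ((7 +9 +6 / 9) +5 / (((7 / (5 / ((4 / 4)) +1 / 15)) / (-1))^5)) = 40007193374 / 2552563125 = 15.67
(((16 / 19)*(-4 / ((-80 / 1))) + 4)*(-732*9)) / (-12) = 2219.12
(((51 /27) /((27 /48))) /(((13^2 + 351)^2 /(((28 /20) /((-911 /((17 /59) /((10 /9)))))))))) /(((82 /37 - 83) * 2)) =10693 /349082017830000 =0.00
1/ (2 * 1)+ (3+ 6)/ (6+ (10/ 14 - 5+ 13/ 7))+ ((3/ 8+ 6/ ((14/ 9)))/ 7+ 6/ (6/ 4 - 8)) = 344173/ 127400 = 2.70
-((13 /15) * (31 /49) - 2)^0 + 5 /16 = -11 /16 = -0.69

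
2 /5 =0.40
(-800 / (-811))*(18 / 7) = 14400 / 5677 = 2.54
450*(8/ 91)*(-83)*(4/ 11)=-1194.01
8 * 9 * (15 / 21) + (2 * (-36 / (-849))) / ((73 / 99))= 7453872 / 144613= 51.54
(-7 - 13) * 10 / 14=-100 / 7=-14.29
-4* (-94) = 376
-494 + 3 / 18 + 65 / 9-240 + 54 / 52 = -84892 / 117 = -725.57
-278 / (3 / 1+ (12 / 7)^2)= -13622 / 291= -46.81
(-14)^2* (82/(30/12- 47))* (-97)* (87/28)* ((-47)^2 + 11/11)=21410418120/89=240566495.73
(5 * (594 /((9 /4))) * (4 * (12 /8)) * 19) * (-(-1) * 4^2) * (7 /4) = 4213440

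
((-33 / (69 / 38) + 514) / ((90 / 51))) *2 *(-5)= -193868 / 69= -2809.68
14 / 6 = 7 / 3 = 2.33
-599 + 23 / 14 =-8363 / 14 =-597.36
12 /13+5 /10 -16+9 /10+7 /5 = -12.28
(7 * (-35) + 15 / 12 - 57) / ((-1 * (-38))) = -1203 / 152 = -7.91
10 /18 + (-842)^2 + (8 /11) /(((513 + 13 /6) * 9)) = 216949534729 /306009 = 708964.56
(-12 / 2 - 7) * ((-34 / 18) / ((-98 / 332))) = -83.19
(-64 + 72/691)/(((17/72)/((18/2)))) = -28610496/11747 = -2435.56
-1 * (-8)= 8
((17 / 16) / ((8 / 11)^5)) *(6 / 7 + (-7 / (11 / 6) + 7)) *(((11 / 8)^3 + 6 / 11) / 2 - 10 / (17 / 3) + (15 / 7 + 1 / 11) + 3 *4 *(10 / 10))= 7791021577075 / 26306674688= 296.16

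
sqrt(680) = 2 * sqrt(170) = 26.08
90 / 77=1.17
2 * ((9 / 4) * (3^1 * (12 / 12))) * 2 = 27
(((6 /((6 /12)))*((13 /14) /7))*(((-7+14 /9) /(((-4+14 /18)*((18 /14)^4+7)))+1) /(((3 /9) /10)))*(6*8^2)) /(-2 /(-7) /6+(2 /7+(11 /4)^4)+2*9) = 68605789224960 /240755430223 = 284.96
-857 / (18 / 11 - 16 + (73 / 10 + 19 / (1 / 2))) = -94270 / 3403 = -27.70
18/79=0.23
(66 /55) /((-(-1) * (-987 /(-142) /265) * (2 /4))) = 30104 /329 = 91.50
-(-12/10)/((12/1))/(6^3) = 1/2160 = 0.00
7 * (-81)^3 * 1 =-3720087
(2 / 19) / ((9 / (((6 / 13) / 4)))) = 1 / 741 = 0.00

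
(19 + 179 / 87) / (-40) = -229 / 435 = -0.53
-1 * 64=-64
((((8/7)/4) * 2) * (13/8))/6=13/84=0.15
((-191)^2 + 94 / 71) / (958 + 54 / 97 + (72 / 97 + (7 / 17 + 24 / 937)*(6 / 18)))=12006663668055 / 315761972333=38.02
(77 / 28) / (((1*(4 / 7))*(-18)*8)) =-77 / 2304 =-0.03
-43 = -43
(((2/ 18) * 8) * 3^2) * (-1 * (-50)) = 400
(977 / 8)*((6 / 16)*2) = 2931 / 32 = 91.59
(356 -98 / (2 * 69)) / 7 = 24515 / 483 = 50.76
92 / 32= 23 / 8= 2.88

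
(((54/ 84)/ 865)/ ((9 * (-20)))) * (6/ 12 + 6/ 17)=-29/ 8234800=-0.00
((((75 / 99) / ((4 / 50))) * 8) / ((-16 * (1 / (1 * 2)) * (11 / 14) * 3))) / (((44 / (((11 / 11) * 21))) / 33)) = -30625 / 484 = -63.27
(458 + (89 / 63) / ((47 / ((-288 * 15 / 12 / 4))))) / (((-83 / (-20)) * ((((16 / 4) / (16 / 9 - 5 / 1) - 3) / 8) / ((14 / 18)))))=-695034880 / 4318407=-160.95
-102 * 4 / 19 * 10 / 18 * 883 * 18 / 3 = -1200880 / 19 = -63204.21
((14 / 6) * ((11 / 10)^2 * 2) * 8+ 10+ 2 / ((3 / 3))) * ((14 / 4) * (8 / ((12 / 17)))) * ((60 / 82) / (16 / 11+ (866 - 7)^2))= 11225984 / 4991774805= 0.00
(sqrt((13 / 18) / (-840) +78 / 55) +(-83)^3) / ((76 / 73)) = -41740451 / 76 +73 *sqrt(272266995) / 1053360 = -549215.32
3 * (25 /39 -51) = -1964 /13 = -151.08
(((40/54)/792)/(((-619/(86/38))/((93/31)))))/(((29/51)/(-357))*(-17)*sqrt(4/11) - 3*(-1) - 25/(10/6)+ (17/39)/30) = 12539208500*sqrt(11)/35665401263888988801+ 2775151349425/3242309205808089891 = 0.00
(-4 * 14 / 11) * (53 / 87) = -2968 / 957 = -3.10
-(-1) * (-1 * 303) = -303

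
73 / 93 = 0.78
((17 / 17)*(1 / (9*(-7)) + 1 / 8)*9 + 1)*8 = 111 / 7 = 15.86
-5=-5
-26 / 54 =-13 / 27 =-0.48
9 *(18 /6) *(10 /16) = 135 /8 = 16.88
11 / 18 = 0.61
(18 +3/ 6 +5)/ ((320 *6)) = 47/ 3840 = 0.01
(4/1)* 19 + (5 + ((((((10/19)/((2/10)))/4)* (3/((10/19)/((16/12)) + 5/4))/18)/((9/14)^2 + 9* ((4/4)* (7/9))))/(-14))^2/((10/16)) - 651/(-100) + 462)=5220587065427/9500440500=549.51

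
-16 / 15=-1.07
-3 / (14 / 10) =-15 / 7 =-2.14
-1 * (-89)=89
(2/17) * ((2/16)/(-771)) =-0.00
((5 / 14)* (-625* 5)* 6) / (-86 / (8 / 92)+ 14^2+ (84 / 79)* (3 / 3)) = 8.46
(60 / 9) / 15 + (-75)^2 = 50629 / 9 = 5625.44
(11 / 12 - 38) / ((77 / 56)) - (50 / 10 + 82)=-3761 / 33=-113.97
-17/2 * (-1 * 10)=85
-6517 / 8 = -814.62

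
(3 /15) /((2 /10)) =1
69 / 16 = 4.31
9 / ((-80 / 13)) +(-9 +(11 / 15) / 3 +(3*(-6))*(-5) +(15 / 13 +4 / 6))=763799 / 9360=81.60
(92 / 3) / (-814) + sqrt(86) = -46 / 1221 + sqrt(86) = 9.24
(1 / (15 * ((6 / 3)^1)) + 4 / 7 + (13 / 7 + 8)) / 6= 2197 / 1260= 1.74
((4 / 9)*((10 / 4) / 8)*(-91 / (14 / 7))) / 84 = -65 / 864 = -0.08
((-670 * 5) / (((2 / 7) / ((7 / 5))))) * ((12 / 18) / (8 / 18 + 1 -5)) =49245 / 16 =3077.81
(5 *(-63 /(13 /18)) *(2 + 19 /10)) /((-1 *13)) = 1701 /13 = 130.85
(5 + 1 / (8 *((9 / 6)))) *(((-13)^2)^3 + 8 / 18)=2649918385 / 108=24536281.34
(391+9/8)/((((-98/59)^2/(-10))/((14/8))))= -54599485/21952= -2487.22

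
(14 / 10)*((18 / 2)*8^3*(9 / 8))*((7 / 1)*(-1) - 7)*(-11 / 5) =5588352 / 25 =223534.08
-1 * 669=-669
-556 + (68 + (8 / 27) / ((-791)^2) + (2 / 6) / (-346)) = -2852420236537 / 5845111902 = -488.00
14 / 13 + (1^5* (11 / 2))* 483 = 69097 / 26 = 2657.58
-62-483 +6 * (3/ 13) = -7067/ 13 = -543.62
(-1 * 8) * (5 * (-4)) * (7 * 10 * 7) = 78400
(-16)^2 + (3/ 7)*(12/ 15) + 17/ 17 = 9007/ 35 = 257.34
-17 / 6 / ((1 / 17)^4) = -1419857 / 6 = -236642.83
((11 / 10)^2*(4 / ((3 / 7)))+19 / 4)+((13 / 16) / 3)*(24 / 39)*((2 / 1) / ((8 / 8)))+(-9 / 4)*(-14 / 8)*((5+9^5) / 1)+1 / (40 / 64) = 232543.10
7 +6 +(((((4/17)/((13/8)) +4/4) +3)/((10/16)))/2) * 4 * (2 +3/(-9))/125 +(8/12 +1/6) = 2322187/165750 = 14.01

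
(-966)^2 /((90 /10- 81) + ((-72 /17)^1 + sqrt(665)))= -20559292992 /1487431- 269682084 * sqrt(665) /1487431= -18497.49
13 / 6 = 2.17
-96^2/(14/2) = -9216/7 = -1316.57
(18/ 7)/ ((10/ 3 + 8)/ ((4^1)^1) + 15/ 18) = 54/ 77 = 0.70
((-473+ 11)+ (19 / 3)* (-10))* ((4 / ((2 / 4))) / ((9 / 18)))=-25216 / 3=-8405.33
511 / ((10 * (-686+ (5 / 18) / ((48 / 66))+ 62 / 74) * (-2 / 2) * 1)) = 1361304 / 18242545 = 0.07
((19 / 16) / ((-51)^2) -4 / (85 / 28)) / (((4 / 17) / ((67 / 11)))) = -18363427 / 538560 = -34.10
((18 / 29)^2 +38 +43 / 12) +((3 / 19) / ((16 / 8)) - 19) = 4419319 / 191748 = 23.05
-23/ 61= -0.38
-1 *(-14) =14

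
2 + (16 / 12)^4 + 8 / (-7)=2278 / 567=4.02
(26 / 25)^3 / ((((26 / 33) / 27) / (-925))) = -22285692 / 625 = -35657.11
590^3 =205379000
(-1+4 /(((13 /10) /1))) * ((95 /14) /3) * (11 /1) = 9405 /182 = 51.68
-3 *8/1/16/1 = -3/2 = -1.50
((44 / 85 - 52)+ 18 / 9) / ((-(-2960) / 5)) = -2103 / 25160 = -0.08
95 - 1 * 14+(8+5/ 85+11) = 1701/ 17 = 100.06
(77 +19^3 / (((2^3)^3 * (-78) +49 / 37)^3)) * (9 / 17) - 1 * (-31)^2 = -50466532356765791566171 / 54840900668944342879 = -920.24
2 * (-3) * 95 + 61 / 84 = -47819 / 84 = -569.27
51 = 51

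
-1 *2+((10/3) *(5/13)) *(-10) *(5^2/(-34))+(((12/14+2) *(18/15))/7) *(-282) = -4245908/32487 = -130.70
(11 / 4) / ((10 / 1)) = 11 / 40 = 0.28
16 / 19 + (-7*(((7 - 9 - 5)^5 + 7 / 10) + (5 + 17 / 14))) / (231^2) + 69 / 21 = 10699064 / 1689765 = 6.33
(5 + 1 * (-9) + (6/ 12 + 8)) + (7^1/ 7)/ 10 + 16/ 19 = 517/ 95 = 5.44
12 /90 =2 /15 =0.13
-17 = -17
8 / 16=1 / 2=0.50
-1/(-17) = 1/17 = 0.06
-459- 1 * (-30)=-429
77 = 77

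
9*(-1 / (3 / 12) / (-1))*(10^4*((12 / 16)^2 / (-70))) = -20250 / 7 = -2892.86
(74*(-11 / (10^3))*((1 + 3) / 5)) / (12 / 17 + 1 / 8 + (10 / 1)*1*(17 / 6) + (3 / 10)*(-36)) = -166056 / 4682875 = -0.04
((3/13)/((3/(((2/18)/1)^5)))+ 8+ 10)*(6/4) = 13817467/511758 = 27.00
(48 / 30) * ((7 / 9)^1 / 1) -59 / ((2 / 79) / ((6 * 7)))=-4404589 / 45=-97879.76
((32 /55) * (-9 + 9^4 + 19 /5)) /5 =1048928 /1375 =762.86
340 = 340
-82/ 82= -1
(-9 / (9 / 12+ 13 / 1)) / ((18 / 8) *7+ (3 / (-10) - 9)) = -48 / 473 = -0.10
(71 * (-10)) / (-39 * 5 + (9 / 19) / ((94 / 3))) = 3.64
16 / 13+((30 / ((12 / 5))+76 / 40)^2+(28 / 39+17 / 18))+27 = 1387931 / 5850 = 237.25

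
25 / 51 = 0.49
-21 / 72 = -7 / 24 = -0.29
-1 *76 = -76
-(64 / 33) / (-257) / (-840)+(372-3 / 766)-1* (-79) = 307636522687 / 682126830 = 451.00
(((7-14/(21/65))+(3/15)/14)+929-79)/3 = 170873/630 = 271.23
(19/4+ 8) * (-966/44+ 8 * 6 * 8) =406215/88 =4616.08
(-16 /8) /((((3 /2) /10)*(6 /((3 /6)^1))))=-10 /9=-1.11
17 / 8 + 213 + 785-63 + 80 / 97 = 727849 / 776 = 937.95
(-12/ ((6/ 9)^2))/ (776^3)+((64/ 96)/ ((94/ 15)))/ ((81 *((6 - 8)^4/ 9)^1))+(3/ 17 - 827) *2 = -5556701675444173/ 3360272150016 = -1653.65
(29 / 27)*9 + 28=113 / 3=37.67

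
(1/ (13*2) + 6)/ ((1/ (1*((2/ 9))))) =157/ 117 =1.34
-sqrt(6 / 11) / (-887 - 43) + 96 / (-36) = -8 / 3 + sqrt(66) / 10230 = -2.67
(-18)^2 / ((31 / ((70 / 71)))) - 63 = -115983 / 2201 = -52.70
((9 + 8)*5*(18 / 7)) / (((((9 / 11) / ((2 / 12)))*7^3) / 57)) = 17765 / 2401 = 7.40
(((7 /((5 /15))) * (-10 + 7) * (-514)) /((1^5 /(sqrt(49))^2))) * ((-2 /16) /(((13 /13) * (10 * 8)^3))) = -793359 /2048000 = -0.39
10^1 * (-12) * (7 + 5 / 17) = -14880 / 17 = -875.29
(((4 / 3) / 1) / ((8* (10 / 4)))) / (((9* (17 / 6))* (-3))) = -2 / 2295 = -0.00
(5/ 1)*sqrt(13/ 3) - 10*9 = -90 + 5*sqrt(39)/ 3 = -79.59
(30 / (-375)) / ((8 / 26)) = -13 / 50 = -0.26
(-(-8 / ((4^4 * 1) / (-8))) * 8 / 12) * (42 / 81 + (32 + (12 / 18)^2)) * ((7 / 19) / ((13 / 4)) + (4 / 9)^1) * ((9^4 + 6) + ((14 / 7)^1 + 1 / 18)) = -32623243700 / 1620567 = -20130.76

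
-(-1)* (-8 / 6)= -4 / 3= -1.33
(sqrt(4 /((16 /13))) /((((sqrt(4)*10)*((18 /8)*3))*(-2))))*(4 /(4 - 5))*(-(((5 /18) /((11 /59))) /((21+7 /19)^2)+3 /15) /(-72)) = 33170003*sqrt(13) /1586183860800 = 0.00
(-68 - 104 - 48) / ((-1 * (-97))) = -220 / 97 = -2.27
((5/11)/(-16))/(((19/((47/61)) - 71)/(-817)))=-191995/383328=-0.50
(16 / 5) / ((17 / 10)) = 32 / 17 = 1.88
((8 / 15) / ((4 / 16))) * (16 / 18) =256 / 135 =1.90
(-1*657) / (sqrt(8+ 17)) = -657 / 5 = -131.40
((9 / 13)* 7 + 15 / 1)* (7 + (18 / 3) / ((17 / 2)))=33798 / 221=152.93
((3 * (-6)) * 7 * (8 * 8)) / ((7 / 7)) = -8064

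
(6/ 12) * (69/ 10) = 69/ 20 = 3.45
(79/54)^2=6241/2916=2.14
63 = 63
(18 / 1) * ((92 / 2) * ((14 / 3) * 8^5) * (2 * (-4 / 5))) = -202584883.20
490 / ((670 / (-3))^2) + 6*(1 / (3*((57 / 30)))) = 906179 / 852910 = 1.06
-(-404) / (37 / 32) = 12928 / 37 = 349.41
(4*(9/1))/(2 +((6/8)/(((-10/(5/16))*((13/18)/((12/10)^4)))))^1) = 1170000/62813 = 18.63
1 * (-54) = -54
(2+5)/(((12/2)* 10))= 7/60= 0.12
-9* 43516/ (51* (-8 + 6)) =65274/ 17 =3839.65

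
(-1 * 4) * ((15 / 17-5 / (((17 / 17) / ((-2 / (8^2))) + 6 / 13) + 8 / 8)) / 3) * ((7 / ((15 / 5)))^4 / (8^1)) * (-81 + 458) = -3195274810 / 1640007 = -1948.33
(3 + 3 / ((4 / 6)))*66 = 495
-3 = -3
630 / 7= 90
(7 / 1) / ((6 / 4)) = 14 / 3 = 4.67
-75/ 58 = -1.29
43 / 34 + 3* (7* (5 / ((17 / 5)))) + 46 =2657 / 34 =78.15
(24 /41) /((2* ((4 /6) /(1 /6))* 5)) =0.01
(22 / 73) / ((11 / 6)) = 12 / 73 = 0.16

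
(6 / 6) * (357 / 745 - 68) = -50303 / 745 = -67.52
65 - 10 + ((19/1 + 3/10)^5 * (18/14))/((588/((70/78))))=270587984193/50960000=5309.81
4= 4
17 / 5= 3.40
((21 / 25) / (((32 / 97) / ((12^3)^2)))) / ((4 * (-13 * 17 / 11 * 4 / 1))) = -130677624 / 5525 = -23652.06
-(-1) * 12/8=3/2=1.50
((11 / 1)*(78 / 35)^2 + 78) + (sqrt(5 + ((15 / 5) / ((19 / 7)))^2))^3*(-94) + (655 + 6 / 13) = 12550387 / 15925 - 211124*sqrt(2246) / 6859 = -670.66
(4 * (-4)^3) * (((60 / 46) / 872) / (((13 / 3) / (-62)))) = 5.48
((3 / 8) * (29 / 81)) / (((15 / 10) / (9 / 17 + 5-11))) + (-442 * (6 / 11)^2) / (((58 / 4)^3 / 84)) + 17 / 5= -19316781047 / 27090813420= -0.71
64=64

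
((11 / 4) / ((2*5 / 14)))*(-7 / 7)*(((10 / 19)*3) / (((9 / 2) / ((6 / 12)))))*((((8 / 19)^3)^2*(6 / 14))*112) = -161480704 / 893871739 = -0.18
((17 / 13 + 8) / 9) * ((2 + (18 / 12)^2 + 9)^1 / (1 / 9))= 6413 / 52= 123.33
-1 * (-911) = 911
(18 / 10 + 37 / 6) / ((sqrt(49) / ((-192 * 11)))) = -84128 / 35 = -2403.66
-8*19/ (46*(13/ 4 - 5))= 304/ 161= 1.89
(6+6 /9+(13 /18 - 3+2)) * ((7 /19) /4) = 805 /1368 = 0.59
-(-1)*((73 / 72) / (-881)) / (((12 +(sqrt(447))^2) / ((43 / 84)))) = -3139 / 2445684192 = -0.00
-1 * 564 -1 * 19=-583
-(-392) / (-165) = -392 / 165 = -2.38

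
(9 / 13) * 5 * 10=450 / 13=34.62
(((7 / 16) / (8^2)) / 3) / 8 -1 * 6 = -147449 / 24576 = -6.00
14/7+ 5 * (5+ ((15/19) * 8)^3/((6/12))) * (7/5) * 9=219902303/6859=32060.40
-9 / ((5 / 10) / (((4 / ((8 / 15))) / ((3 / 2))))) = -90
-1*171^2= -29241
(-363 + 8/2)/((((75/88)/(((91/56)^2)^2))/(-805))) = 18158769629/7680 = 2364423.13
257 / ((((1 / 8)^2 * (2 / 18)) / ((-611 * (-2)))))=180895104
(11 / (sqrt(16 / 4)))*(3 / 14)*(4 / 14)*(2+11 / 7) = 825 / 686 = 1.20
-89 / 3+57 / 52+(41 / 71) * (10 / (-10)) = -322843 / 11076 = -29.15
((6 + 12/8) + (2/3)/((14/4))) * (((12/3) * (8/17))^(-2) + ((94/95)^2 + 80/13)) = 15144615869/265574400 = 57.03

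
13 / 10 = 1.30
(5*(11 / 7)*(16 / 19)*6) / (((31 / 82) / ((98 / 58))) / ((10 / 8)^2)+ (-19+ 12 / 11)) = -416724000 / 186489047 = -2.23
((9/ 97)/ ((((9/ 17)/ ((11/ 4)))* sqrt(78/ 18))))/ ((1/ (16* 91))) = 5236* sqrt(39)/ 97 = 337.10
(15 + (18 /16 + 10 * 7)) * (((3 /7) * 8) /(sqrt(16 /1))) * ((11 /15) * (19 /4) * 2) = 514.29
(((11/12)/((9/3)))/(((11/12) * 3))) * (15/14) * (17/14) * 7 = 85/84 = 1.01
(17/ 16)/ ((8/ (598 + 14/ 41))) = 104261/ 1312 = 79.47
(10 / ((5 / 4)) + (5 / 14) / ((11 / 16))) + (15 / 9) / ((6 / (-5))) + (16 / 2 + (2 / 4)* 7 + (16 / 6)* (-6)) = 1823 / 693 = 2.63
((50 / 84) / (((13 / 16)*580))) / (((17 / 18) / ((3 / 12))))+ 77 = 3454466 / 44863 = 77.00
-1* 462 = -462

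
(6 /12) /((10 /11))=11 /20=0.55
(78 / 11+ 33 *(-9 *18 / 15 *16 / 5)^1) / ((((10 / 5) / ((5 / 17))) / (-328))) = 51115848 / 935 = 54669.36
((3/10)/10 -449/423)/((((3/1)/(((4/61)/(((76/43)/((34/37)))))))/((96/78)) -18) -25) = -255154088/7049094075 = -0.04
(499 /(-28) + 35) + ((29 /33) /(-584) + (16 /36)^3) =565970917 /32781672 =17.26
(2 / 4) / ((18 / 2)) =1 / 18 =0.06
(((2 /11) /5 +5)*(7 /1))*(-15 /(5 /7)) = -40719 /55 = -740.35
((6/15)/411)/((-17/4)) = -8/34935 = -0.00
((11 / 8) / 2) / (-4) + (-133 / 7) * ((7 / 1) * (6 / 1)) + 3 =-50891 / 64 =-795.17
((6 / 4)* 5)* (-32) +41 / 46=-10999 / 46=-239.11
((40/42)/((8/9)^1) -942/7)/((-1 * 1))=267/2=133.50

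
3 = 3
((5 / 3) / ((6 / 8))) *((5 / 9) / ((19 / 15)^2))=2500 / 3249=0.77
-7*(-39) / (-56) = -39 / 8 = -4.88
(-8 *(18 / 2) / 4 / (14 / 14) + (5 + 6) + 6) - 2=-3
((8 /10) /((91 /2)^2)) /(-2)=-8 /41405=-0.00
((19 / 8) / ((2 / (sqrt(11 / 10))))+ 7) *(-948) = -6636 - 4503 *sqrt(110) / 40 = -7816.70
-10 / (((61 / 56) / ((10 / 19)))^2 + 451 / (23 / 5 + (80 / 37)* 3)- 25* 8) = 918848000 / 14245490667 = 0.06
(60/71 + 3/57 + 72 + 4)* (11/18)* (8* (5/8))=5705425/24282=234.97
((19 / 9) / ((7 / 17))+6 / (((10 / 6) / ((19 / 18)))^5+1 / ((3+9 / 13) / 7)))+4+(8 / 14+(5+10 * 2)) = 3087237209930 / 87678675567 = 35.21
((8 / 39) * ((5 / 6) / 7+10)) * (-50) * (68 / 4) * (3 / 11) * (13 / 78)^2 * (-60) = 7225000 / 9009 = 801.98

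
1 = 1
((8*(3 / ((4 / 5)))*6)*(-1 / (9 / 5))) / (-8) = 25 / 2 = 12.50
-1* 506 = -506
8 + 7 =15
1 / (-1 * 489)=-1 / 489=-0.00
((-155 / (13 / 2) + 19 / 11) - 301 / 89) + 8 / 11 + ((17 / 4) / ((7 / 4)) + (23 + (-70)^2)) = 436594448 / 89089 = 4900.65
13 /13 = 1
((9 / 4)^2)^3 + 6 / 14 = 3732375 / 28672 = 130.17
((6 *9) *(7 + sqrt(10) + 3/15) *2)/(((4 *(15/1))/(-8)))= -2592/25 -72 *sqrt(10)/5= -149.22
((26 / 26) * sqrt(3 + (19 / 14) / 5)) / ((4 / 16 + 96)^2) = 8 * sqrt(16030) / 5187875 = 0.00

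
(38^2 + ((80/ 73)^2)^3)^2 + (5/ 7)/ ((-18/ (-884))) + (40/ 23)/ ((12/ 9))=69362699339871496184492932526464/ 33185067619364384872993929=2090178.03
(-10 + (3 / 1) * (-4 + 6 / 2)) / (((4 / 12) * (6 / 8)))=-52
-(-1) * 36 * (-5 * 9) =-1620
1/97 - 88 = -8535/97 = -87.99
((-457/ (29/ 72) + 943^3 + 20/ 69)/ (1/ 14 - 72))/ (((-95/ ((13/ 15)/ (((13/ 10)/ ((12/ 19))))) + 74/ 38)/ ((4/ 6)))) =53694716992352/ 1545298263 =34747.15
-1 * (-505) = 505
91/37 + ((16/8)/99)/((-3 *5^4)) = 16891801/6868125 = 2.46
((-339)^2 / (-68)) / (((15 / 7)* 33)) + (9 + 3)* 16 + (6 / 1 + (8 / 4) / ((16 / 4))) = 653007 / 3740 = 174.60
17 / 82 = 0.21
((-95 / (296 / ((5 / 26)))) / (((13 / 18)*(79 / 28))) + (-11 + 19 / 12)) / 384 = -56000081 / 2276292096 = -0.02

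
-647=-647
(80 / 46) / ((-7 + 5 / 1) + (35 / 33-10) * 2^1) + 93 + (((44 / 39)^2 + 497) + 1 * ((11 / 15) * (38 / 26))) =8494762141 / 14343030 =592.26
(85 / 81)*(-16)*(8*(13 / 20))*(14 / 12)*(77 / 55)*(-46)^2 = -366626624 / 1215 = -301750.31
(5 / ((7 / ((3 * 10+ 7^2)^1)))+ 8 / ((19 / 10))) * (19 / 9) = 8065 / 63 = 128.02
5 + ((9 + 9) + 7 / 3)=76 / 3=25.33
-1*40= -40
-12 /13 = -0.92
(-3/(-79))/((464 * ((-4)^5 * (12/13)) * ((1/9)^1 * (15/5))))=-39/150142976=-0.00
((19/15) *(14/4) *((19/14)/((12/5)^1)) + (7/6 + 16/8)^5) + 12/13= 321.86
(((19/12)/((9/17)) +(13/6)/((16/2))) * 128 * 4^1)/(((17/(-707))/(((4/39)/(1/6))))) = -255017728/5967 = -42738.01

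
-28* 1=-28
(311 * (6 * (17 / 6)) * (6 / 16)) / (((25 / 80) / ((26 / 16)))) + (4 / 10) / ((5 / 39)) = 1031277 / 100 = 10312.77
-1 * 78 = -78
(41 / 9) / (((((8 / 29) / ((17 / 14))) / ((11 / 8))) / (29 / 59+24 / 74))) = 22.49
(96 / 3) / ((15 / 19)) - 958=-13762 / 15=-917.47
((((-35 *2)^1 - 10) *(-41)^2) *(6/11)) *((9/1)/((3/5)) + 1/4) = -12304920/11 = -1118629.09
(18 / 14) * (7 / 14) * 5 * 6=135 / 7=19.29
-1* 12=-12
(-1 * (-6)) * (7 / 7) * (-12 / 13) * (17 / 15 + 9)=-56.12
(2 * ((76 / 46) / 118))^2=1444 / 1841449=0.00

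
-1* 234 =-234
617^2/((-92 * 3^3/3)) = -380689/828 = -459.77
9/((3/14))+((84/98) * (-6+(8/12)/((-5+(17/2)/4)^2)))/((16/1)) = 88201/2116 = 41.68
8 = 8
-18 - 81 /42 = -279 /14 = -19.93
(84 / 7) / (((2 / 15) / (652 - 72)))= 52200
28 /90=14 /45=0.31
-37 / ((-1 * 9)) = 37 / 9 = 4.11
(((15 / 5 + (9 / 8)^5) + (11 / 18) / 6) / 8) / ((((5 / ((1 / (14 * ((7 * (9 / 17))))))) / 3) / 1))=73756931 / 10404495360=0.01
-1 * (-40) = 40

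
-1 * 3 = -3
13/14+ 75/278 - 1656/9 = -177866/973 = -182.80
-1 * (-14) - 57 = -43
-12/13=-0.92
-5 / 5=-1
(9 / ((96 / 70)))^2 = 11025 / 256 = 43.07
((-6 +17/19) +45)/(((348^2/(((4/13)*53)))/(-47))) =-0.25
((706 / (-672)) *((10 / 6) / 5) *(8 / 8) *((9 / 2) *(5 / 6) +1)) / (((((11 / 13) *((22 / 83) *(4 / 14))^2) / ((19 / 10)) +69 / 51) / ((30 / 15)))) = -1358089544539 / 553335655968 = -2.45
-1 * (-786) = 786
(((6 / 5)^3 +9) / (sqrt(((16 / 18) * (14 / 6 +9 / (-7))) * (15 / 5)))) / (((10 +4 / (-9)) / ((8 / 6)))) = 12069 * sqrt(77) / 118250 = 0.90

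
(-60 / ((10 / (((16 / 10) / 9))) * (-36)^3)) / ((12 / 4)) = 1 / 131220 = 0.00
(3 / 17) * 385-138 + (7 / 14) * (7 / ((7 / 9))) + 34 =-1073 / 34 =-31.56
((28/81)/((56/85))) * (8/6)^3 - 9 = -16963/2187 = -7.76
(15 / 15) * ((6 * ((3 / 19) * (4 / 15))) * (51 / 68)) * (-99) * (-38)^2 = -135432 / 5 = -27086.40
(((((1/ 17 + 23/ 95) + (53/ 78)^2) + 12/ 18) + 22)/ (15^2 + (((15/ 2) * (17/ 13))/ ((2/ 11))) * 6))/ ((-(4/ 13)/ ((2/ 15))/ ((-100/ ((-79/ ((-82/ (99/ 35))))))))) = 0.68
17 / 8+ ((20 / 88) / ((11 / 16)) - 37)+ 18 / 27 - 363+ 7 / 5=-5742337 / 14520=-395.48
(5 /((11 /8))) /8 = 5 /11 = 0.45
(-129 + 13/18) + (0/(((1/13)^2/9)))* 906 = -2309/18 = -128.28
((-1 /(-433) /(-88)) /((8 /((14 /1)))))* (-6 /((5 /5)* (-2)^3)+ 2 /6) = -91 /1828992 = -0.00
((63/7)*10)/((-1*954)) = -5/53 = -0.09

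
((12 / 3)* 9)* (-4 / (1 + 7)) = -18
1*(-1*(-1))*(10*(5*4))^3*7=56000000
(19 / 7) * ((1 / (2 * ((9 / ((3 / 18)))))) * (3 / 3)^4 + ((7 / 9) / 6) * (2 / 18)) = 437 / 6804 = 0.06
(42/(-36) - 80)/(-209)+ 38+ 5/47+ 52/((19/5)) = 3075323/58938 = 52.18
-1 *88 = -88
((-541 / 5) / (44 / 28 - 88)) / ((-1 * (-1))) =3787 / 3025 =1.25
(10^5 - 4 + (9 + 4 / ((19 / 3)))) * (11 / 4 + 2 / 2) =28501605 / 76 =375021.12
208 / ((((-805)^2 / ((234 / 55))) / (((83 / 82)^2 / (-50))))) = -41912676 / 1497828784375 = -0.00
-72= -72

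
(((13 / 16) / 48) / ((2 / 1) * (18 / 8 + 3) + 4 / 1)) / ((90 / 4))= 13 / 250560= 0.00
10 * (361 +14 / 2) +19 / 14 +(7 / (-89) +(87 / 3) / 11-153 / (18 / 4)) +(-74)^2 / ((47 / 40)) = 5353371691 / 644182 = 8310.34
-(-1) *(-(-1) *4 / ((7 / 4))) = 16 / 7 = 2.29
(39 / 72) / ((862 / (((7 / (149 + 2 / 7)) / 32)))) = 637 / 691806720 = 0.00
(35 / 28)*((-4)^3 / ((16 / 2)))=-10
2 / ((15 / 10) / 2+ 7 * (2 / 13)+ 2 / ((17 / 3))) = 1768 / 1927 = 0.92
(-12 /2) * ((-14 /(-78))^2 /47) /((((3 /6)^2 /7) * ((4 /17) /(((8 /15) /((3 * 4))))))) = -23324 /1072305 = -0.02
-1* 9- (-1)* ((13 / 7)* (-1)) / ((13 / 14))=-11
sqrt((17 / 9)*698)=36.31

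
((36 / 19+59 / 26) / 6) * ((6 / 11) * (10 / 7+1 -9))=-4301 / 1729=-2.49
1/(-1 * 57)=-1/57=-0.02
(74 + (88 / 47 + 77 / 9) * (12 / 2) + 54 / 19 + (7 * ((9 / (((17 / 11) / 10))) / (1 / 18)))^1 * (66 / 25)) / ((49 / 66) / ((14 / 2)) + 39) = 97743828644 / 195910805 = 498.92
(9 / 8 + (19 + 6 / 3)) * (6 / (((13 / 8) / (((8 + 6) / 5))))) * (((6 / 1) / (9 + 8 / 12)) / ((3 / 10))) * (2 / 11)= 356832 / 4147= 86.05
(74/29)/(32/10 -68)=-185/4698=-0.04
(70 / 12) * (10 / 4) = 14.58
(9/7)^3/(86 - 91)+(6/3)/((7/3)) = 741/1715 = 0.43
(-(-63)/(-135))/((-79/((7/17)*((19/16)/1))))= 0.00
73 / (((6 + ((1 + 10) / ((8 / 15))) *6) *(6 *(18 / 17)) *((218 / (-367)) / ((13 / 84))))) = -5920811 / 256606056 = -0.02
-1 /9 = -0.11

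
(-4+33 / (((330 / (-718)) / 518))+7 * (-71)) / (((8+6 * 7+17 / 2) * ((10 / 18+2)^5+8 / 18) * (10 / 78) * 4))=-3709595961 / 323129350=-11.48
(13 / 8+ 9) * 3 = 255 / 8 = 31.88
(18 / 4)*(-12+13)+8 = 25 / 2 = 12.50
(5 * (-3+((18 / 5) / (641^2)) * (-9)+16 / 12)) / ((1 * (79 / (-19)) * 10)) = 0.20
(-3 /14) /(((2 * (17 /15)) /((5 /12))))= -0.04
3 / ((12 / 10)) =5 / 2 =2.50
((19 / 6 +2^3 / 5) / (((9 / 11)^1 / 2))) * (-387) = -67639 / 15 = -4509.27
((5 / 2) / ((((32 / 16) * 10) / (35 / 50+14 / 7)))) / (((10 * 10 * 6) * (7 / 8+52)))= 1 / 94000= 0.00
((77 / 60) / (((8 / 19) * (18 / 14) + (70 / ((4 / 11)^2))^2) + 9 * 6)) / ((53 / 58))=0.00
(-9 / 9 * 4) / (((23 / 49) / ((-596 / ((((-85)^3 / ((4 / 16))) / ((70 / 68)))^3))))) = -2504243 / 6700155728142251500000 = -0.00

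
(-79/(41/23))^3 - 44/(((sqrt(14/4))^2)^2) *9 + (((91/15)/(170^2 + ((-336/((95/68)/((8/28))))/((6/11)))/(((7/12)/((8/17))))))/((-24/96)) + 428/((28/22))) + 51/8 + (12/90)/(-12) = -504826045017773832229/5820760242014760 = -86728.54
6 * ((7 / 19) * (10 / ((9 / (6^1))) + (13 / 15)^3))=345758 / 21375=16.18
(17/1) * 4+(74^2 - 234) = 5310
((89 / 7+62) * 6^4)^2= 459423684864 / 49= 9375993568.65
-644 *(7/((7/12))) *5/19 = -38640/19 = -2033.68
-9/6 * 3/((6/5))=-15/4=-3.75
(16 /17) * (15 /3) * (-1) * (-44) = 3520 /17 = 207.06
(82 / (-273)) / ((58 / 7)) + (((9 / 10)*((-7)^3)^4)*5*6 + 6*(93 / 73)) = 30855011270384506 / 82563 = 373714754434.61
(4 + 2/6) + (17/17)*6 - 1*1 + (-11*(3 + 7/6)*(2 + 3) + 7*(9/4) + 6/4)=-2431/12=-202.58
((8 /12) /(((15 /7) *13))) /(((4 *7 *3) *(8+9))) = 1 /59670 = 0.00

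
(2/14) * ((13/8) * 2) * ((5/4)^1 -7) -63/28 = -551/112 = -4.92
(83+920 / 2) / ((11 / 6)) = 3258 / 11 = 296.18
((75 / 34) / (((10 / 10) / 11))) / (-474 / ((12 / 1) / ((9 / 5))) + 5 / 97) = -400125 / 1171589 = -0.34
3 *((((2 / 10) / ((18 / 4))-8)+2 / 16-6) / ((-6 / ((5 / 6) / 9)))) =4979 / 7776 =0.64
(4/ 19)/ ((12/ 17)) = 17/ 57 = 0.30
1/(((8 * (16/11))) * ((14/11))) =121/1792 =0.07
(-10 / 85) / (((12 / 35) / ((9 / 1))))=-105 / 34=-3.09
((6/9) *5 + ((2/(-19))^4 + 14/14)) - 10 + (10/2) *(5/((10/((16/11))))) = -8730979/4300593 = -2.03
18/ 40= 9/ 20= 0.45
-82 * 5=-410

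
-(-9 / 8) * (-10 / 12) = -15 / 16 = -0.94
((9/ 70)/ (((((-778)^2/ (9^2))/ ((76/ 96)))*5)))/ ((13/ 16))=4617/ 1377021100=0.00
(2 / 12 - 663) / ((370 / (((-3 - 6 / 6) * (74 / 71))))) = 7954 / 1065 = 7.47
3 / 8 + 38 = 307 / 8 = 38.38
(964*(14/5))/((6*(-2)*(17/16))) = -53984/255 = -211.70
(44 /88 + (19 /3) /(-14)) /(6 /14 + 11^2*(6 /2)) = 1 /7632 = 0.00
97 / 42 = 2.31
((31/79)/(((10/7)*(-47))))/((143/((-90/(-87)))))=-651/15397811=-0.00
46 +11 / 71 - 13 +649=48433 / 71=682.15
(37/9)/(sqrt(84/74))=37 * sqrt(1554)/378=3.86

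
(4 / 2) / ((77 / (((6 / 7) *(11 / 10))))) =6 / 245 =0.02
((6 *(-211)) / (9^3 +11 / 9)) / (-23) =5697 / 75578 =0.08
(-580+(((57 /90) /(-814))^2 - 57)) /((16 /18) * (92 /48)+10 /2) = -95.02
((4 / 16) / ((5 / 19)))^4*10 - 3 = 82321 / 16000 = 5.15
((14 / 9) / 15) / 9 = 14 / 1215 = 0.01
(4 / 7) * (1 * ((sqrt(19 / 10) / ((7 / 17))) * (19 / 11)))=3.30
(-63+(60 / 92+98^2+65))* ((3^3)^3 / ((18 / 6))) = 1449672633 / 23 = 63029244.91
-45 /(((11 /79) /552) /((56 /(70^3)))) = -392472 /13475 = -29.13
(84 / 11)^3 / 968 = 74088 / 161051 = 0.46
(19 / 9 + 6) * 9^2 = 657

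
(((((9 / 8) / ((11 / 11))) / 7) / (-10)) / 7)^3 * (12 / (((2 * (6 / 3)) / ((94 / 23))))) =-102789 / 692717312000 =-0.00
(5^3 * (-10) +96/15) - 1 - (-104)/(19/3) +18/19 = -116587/95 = -1227.23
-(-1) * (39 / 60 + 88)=88.65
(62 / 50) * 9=11.16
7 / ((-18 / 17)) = -6.61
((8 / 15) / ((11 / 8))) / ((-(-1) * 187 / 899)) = 57536 / 30855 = 1.86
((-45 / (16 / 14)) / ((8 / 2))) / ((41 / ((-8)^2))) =-630 / 41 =-15.37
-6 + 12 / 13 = -66 / 13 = -5.08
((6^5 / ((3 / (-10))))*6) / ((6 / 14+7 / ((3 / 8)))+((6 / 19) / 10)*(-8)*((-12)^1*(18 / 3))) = -310262400 / 74383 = -4171.15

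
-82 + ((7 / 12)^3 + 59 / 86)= -6027203 / 74304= -81.12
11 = 11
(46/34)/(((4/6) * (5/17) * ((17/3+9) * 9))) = 23/440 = 0.05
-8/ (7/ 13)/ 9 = -104/ 63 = -1.65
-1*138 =-138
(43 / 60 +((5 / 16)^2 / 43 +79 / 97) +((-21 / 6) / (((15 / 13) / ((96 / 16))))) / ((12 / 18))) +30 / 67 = -5434010815 / 214622976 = -25.32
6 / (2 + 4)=1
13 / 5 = 2.60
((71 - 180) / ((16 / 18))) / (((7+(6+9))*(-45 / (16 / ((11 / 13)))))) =1417 / 605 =2.34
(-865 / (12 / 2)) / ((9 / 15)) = -4325 / 18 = -240.28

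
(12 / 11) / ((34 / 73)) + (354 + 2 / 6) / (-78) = -96289 / 43758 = -2.20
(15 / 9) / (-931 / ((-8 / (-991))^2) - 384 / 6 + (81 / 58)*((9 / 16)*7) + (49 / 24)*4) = -9280 / 79545895019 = -0.00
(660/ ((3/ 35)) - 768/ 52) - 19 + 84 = 100753/ 13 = 7750.23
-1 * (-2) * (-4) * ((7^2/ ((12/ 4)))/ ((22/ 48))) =-3136/ 11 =-285.09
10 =10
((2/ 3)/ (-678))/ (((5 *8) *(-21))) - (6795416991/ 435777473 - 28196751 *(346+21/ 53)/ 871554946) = -86559919020314111/ 19730626920625320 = -4.39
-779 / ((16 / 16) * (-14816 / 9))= 7011 / 14816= 0.47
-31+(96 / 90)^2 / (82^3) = -480723943 / 15507225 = -31.00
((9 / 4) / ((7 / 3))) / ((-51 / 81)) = -1.53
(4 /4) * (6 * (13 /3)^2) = 338 /3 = 112.67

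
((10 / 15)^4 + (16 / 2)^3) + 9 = 42217 / 81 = 521.20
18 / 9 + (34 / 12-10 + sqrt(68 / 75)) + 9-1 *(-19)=2 *sqrt(51) / 15 + 137 / 6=23.79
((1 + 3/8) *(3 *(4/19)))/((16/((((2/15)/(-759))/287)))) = -1/30100560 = -0.00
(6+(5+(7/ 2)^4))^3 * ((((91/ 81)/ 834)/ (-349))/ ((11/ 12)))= -57679419889/ 3278567424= -17.59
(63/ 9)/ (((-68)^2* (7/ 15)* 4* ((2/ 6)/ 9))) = 405/ 18496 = 0.02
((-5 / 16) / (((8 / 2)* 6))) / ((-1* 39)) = 5 / 14976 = 0.00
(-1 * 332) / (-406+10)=83 / 99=0.84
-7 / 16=-0.44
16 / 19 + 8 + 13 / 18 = 3271 / 342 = 9.56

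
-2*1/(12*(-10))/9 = 0.00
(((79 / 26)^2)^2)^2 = 1517108809906561 / 208827064576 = 7264.91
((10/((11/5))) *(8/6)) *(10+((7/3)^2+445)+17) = 2893.60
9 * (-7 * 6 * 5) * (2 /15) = -252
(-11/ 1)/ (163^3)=-11/ 4330747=-0.00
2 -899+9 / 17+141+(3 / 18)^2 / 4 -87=-2062351 / 2448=-842.46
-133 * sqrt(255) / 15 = -141.59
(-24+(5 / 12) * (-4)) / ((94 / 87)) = -2233 / 94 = -23.76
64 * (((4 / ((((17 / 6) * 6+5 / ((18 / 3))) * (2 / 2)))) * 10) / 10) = 1536 / 107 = 14.36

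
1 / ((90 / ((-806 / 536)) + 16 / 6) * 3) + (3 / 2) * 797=82651685 / 69136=1195.49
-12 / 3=-4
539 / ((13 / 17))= 9163 / 13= 704.85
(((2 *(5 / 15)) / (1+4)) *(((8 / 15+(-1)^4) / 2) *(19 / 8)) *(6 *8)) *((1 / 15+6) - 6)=874 / 1125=0.78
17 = 17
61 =61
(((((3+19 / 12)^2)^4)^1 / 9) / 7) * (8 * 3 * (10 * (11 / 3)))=4605366583984375 / 1693052928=2720155.12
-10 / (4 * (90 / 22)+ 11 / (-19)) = -2090 / 3299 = -0.63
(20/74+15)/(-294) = -565/10878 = -0.05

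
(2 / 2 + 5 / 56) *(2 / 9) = 61 / 252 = 0.24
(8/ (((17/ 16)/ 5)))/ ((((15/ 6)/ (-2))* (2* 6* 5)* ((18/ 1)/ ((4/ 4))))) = -64/ 2295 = -0.03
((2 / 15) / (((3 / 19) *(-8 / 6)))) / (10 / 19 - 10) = 361 / 5400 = 0.07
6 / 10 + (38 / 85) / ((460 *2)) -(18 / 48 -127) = 127.23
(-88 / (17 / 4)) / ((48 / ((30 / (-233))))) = 220 / 3961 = 0.06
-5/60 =-1/12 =-0.08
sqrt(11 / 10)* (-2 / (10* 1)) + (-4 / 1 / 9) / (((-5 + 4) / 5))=20 / 9-sqrt(110) / 50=2.01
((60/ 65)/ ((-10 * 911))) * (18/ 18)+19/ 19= 1.00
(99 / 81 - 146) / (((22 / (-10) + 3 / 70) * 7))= 13030 / 1359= 9.59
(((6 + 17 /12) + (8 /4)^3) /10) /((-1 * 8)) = -37 /192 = -0.19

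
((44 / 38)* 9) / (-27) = -22 / 57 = -0.39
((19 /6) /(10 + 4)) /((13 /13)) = 19 /84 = 0.23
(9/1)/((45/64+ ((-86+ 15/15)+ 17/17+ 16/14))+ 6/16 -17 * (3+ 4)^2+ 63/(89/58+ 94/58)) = -81984/8151139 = -0.01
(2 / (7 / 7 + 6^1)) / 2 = 1 / 7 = 0.14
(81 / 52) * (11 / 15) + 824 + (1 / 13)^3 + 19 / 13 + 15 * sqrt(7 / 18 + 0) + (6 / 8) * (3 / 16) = 836.10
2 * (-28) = -56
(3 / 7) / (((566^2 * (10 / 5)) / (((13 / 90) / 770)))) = 13 / 103603130400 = 0.00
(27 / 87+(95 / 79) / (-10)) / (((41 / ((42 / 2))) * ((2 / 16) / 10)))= 731640 / 93931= 7.79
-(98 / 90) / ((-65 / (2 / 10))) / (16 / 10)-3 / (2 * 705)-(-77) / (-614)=-42353659 / 337638600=-0.13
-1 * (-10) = 10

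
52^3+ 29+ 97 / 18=2531563 / 18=140642.39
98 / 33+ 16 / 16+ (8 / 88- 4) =2 / 33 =0.06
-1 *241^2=-58081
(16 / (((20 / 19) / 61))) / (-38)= -122 / 5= -24.40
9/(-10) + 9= 81/10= 8.10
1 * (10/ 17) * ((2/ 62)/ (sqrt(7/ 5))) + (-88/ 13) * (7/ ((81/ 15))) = -3080/ 351 + 10 * sqrt(35)/ 3689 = -8.76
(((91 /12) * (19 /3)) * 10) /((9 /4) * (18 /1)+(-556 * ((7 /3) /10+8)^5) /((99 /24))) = -3438703125 /36511365288653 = -0.00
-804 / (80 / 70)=-1407 / 2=-703.50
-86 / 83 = -1.04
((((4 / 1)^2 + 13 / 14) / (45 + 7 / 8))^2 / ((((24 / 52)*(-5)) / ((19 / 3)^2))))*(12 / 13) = -72096032 / 32998805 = -2.18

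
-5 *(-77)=385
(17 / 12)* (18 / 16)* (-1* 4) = -51 / 8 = -6.38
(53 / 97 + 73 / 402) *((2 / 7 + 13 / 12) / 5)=652901 / 3275496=0.20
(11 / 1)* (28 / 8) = 77 / 2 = 38.50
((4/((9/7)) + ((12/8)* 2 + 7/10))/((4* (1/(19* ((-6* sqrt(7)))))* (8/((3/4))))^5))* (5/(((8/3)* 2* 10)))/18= -162657218844981* sqrt(7)/687194767360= -626.24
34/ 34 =1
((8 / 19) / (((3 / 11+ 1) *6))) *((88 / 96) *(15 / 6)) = 605 / 4788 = 0.13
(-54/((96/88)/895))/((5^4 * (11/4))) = -3222/125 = -25.78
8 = 8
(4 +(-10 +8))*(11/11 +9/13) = 44/13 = 3.38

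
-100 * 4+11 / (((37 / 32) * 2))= -14624 / 37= -395.24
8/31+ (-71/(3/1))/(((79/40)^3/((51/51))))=-129031064/45852627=-2.81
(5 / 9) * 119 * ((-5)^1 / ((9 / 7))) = -20825 / 81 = -257.10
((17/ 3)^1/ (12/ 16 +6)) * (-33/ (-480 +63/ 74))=55352/ 957339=0.06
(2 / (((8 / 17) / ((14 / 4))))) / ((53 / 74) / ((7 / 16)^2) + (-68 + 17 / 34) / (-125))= 3.47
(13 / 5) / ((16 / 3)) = 39 / 80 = 0.49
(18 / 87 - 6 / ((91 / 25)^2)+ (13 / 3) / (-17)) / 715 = -6134201 / 8757033285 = -0.00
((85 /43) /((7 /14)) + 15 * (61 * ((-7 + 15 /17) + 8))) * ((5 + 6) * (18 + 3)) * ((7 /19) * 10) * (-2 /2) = -20405408100 /13889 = -1469177.63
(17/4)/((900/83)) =1411/3600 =0.39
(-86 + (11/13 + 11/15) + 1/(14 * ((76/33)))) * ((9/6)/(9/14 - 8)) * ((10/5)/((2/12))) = 52527399/254410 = 206.47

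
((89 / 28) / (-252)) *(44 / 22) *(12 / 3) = -0.10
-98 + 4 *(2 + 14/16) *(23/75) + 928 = 125029/150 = 833.53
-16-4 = -20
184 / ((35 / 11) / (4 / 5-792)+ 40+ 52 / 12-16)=24020832 / 3698335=6.50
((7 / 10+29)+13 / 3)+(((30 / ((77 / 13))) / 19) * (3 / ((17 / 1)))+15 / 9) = 8890647 / 248710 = 35.75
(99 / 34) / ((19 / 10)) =495 / 323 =1.53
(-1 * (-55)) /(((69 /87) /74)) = 118030 /23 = 5131.74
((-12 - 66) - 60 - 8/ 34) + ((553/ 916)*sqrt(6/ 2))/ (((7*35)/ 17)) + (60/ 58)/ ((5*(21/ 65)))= -474840/ 3451 + 1343*sqrt(3)/ 32060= -137.52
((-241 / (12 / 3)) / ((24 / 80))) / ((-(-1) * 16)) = -1205 / 96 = -12.55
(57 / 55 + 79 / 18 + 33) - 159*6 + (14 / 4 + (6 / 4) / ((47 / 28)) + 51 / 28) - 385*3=-1344765197 / 651420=-2064.36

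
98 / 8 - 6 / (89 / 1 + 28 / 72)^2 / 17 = 2156530097 / 176043908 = 12.25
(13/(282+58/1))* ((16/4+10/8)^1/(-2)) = -273/2720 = -0.10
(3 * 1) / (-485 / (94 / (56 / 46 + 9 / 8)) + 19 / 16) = -1081 / 3927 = -0.28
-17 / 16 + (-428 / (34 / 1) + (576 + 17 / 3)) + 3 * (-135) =163.02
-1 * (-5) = 5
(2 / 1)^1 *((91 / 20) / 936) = 7 / 720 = 0.01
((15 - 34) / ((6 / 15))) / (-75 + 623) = -95 / 1096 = -0.09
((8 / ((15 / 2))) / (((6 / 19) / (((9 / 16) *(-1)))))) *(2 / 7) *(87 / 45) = -551 / 525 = -1.05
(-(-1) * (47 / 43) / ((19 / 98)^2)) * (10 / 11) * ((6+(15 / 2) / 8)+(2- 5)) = 35546805 / 341506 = 104.09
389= 389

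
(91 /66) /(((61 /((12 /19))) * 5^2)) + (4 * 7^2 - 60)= 43346782 /318725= 136.00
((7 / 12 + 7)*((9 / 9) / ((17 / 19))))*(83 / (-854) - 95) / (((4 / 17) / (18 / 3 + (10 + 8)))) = -20059611 / 244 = -82211.52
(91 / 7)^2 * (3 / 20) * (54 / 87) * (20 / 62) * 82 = 374166 / 899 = 416.20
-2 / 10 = -1 / 5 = -0.20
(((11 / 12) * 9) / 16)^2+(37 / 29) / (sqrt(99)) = 37 * sqrt(11) / 957+1089 / 4096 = 0.39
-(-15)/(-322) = -15/322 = -0.05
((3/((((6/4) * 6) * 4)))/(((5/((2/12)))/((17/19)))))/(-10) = -0.00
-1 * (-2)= 2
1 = 1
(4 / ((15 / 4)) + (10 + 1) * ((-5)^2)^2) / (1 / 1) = 103141 / 15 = 6876.07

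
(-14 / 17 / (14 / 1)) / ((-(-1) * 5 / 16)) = -16 / 85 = -0.19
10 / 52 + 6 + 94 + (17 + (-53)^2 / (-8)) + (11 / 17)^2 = -7018497 / 30056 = -233.51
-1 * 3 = -3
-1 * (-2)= 2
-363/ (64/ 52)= -4719/ 16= -294.94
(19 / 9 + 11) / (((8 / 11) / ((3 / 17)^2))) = 649 / 1156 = 0.56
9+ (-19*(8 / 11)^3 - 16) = -19045 / 1331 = -14.31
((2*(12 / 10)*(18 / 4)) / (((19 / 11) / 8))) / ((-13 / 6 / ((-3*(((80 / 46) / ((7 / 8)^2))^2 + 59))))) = 6970432224096 / 1568609315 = 4443.70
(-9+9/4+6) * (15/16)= -45/64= -0.70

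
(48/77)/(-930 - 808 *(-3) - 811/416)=19968/47793361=0.00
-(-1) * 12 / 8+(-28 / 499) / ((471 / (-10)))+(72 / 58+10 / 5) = 64649215 / 13631682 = 4.74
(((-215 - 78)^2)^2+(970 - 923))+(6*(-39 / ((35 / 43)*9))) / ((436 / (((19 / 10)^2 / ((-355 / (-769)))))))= 1996288822788336569 / 270865000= 7370050847.43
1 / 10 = 0.10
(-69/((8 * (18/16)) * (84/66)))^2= 64009/1764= 36.29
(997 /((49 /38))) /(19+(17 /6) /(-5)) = 1136580 /27097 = 41.94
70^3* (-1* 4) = -1372000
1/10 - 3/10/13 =1/13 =0.08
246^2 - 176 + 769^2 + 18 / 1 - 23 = 651696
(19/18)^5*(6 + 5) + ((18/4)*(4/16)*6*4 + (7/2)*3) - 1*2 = 94316753/1889568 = 49.91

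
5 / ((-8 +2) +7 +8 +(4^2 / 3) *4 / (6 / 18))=5 / 73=0.07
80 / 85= 16 / 17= 0.94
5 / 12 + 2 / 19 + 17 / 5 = 4471 / 1140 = 3.92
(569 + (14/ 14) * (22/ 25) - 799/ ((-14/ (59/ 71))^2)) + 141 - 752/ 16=16328900517/ 24700900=661.07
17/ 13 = 1.31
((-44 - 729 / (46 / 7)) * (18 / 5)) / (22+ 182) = -21381 / 7820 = -2.73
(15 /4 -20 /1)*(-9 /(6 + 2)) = 585 /32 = 18.28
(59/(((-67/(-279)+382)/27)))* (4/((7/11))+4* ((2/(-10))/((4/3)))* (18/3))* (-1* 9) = -376002162/3732575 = -100.74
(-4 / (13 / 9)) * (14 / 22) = -252 / 143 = -1.76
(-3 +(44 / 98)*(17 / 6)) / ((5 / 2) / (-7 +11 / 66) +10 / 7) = -10414 / 6405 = -1.63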